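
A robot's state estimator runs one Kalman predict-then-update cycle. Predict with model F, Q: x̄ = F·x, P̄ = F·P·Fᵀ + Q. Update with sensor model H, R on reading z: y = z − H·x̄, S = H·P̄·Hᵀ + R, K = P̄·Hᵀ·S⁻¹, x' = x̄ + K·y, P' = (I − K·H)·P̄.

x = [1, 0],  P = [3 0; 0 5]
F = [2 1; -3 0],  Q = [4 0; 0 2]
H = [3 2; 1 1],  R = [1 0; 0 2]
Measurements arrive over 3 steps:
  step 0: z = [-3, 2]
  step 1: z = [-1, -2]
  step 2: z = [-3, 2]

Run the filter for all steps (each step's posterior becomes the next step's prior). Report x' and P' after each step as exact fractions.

step 0: x' = [-1760/479, 1992/479], P' = [2607/479 -3741/479; -3741/479 5473/479]
step 1: x' = [-86803/132374, 42565/132374], P' = [473949/132374 -684891/132374; -684891/132374 1018957/132374]
step 2: x' = [-21725359/6665693, 48046723/13331386], P' = [22016613/6665693 -31744560/6665693; -31744560/6665693 94480343/13331386]

step 0: x̄ = F·x = [2, -3]
step 0: P̄ = F·P·Fᵀ + Q = [21 -18; -18 29]
step 0: y = z − H·x̄ = [-3, 3]
step 0: S = H·P̄·Hᵀ + R = [90 31; 31 16]
step 0: K = P̄·Hᵀ·S⁻¹ = [339/479 -567/479; -277/479 866/479]
step 0: x' = x̄ + K·y = [-1760/479, 1992/479]
step 0: P' = (I − K·H)·P̄ = [2607/479 -3741/479; -3741/479 5473/479]
step 1: x̄ = F·x = [-1528/479, 5280/479]
step 1: P̄ = F·P·Fᵀ + Q = [2853/479 -4419/479; -4419/479 24421/479]
step 1: y = z − H·x̄ = [-6455/479, -4710/479]
step 1: S = H·P̄·Hᵀ + R = [70812/479 35306/479; 35306/479 19394/479]
step 1: K = P̄·Hᵀ·S⁻¹ = [52065/132374 -105471/132374; -16759/132374 167033/132374]
step 1: x' = x̄ + K·y = [-86803/132374, 42565/132374]
step 1: P' = (I − K·H)·P̄ = [473949/132374 -684891/132374; -684891/132374 1018957/132374]
step 2: x̄ = F·x = [-131041/132374, 260409/132374]
step 2: P̄ = F·P·Fᵀ + Q = [704685/132374 -789021/132374; -789021/132374 4530289/132374]
step 2: y = z − H·x̄ = [-524817/132374, 67690/66187]
step 2: S = H·P̄·Hᵀ + R = [15127443/132374 3614764/66187; 3614764/66187 1960840/66187]
step 2: K = P̄·Hᵀ·S⁻¹ = [2560719/6665693 -9727947/13331386; -753337/6665693 30991223/26662772]
step 2: x' = x̄ + K·y = [-21725359/6665693, 48046723/13331386]
step 2: P' = (I − K·H)·P̄ = [22016613/6665693 -31744560/6665693; -31744560/6665693 94480343/13331386]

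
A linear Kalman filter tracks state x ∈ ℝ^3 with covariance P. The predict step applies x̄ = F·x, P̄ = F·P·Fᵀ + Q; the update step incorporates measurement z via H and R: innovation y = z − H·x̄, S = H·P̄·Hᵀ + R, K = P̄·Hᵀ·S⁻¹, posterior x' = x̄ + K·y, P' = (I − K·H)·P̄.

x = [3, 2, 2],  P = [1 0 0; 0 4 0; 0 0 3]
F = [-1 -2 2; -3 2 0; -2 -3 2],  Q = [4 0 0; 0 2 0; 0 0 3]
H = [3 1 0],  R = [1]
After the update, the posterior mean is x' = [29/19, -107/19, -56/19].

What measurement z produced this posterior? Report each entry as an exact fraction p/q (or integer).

x̄ = F·x = [-3, -5, -8]
P̄ = F·P·Fᵀ + Q = [33 -13 38; -13 27 -18; 38 -18 55]
S = H·P̄·Hᵀ + R = [247]
K = P̄·Hᵀ·S⁻¹ = [86/247; -12/247; 96/247]
x' − x̄ = [86/19, -12/19, 96/19] = K·y
y = (KᵀK)⁻¹·Kᵀ·(x' − x̄) = [13]
z = y + H·x̄ = [13] + [-14] = [-1]

z = [-1]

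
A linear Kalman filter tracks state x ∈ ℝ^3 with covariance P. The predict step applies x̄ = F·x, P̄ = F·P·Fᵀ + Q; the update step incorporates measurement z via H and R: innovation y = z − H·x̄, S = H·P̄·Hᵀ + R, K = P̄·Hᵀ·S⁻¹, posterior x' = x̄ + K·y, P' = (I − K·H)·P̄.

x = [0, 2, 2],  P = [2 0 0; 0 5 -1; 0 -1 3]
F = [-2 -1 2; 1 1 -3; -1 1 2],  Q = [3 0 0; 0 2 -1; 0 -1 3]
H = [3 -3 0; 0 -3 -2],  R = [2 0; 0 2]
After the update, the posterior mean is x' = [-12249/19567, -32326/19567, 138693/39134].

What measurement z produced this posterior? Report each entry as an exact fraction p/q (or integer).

x̄ = F·x = [2, -4, 6]
P̄ = F·P·Fᵀ + Q = [32 -32 11; -32 42 -15; 11 -15 18]
S = H·P̄·Hᵀ + R = [1244 510; 510 272]
K = P̄·Hᵀ·S⁻¹ = [213/1151 -1466/19567; -168/1151 -1551/19567; 489/2302 -7146/19567]
x' − x̄ = [-51383/19567, 45942/19567, -96111/39134] = K·y
y = (KᵀK)⁻¹·Kᵀ·(x' − x̄) = [-15, -2]
z = y + H·x̄ = [-15, -2] + [18, 0] = [3, -2]

z = [3, -2]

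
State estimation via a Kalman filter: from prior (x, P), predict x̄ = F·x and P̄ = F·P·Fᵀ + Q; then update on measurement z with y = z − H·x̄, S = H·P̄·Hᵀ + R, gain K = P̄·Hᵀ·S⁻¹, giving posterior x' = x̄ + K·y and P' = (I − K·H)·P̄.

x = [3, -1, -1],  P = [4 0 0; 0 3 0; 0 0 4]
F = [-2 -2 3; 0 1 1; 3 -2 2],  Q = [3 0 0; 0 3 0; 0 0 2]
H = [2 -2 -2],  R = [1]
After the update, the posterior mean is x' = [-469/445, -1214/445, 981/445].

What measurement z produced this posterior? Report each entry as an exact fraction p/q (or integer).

z = [-1]

x̄ = F·x = [-7, -2, 9]
P̄ = F·P·Fᵀ + Q = [67 6 12; 6 10 2; 12 2 66]
S = H·P̄·Hᵀ + R = [445]
K = P̄·Hᵀ·S⁻¹ = [98/445; -12/445; -112/445]
x' − x̄ = [2646/445, -324/445, -3024/445] = K·y
y = (KᵀK)⁻¹·Kᵀ·(x' − x̄) = [27]
z = y + H·x̄ = [27] + [-28] = [-1]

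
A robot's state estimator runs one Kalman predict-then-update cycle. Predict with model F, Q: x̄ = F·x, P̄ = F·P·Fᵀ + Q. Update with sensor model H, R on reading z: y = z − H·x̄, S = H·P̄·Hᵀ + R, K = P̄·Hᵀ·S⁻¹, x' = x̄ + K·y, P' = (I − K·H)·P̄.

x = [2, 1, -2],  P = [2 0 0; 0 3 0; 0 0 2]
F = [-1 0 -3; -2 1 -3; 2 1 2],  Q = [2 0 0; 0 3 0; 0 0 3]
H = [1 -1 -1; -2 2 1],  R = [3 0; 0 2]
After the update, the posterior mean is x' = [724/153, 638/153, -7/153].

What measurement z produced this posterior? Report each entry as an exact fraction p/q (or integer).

x̄ = F·x = [4, 3, 1]
P̄ = F·P·Fᵀ + Q = [22 22 -16; 22 32 -17; -16 -17 22]
S = H·P̄·Hᵀ + R = [33 -39; -39 60]
K = P̄·Hᵀ·S⁻¹ = [112/153 32/153; 179/153 124/153; -160/153 -53/153]
x' − x̄ = [112/153, 179/153, -160/153] = K·y
y = (KᵀK)⁻¹·Kᵀ·(x' − x̄) = [1, 0]
z = y + H·x̄ = [1, 0] + [0, -1] = [1, -1]

z = [1, -1]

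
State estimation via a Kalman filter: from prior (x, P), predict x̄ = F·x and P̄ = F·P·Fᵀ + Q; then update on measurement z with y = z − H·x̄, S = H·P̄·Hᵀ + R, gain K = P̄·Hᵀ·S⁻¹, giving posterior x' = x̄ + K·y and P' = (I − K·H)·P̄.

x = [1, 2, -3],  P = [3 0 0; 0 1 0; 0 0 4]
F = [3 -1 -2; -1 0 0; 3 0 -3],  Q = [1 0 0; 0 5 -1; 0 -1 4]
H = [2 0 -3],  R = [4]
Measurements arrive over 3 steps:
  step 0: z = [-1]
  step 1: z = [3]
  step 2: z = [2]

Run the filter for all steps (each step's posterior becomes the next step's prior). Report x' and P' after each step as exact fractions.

step 0: x̄ = F·x = [7, -1, 12]
step 0: P̄ = F·P·Fᵀ + Q = [45 -9 51; -9 8 -10; 51 -10 67]
step 0: y = z − H·x̄ = [21]
step 0: S = H·P̄·Hᵀ + R = [175]
step 0: K = P̄·Hᵀ·S⁻¹ = [-9/25; 12/175; -99/175]
step 0: x' = x̄ + K·y = [-14/25, 11/25, 3/25]
step 0: P' = (I − K·H)·P̄ = [558/25 -117/25 384/25; -117/25 1256/175 -562/175; 384/25 -562/175 1924/175]
step 1: x̄ = F·x = [-59/25, 14/25, -51/25]
step 1: P̄ = F·P·Fᵀ + Q = [14691/175 -1023/25 7149/175; -1023/25 683/25 -547/25; 7149/175 -547/25 4786/175]
step 1: y = z − H·x̄ = [8/5]
step 1: S = H·P̄·Hᵀ + R = [670/7]
step 1: K = P̄·Hᵀ·S⁻¹ = [1587/3350; -567/3350; -6/1675]
step 1: x' = x̄ + K·y = [-13417/8375, 2422/8375, -17133/8375]
step 1: P' = (I − K·H)·P̄ = [1046343/16750 -556863/16750 343491/8375; -556863/16750 411683/16750 -183731/8375; 343491/8375 -183731/8375 229034/8375]
step 2: x̄ = F·x = [-8407/8375, 13417/8375, 11148/8375]
step 2: P̄ = F·P·Fᵀ + Q = [2652669/8375 -1160964/8375 1214484/8375; -1160964/8375 1130093/16750 -1094833/16750; 1214484/8375 -1094833/16750 1241023/16750]
step 2: y = z − H·x̄ = [67008/8375]
step 2: S = H·P̄·Hᵀ + R = [3309943/16750]
step 2: K = P̄·Hᵀ·S⁻¹ = [3323772/3309943; -1359357/3309943; 1134867/3309943]
step 2: x' = x̄ + K·y = [23270761/3309943, -5573527/3309943, 13485900/3309943]
step 2: P' = (I − K·H)·P̄ = [388830213/3309943 -189089946/3309943 254788446/3309943; -189089946/3309943 112996535/3309943 -124247488/3309943; 254788446/3309943 -124247488/3309943 168345808/3309943]

step 0: x' = [-14/25, 11/25, 3/25], P' = [558/25 -117/25 384/25; -117/25 1256/175 -562/175; 384/25 -562/175 1924/175]
step 1: x' = [-13417/8375, 2422/8375, -17133/8375], P' = [1046343/16750 -556863/16750 343491/8375; -556863/16750 411683/16750 -183731/8375; 343491/8375 -183731/8375 229034/8375]
step 2: x' = [23270761/3309943, -5573527/3309943, 13485900/3309943], P' = [388830213/3309943 -189089946/3309943 254788446/3309943; -189089946/3309943 112996535/3309943 -124247488/3309943; 254788446/3309943 -124247488/3309943 168345808/3309943]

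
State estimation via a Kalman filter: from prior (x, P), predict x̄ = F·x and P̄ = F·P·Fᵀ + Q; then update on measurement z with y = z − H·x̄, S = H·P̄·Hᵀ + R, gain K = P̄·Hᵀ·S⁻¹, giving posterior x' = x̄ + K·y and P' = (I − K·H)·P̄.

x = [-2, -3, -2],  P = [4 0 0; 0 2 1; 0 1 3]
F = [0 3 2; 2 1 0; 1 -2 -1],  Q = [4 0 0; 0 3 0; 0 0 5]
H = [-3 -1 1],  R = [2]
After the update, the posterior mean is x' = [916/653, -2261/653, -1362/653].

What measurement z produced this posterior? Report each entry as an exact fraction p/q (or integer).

z = [-3]

x̄ = F·x = [-13, -7, 6]
P̄ = F·P·Fᵀ + Q = [46 8 -25; 8 21 3; -25 3 24]
S = H·P̄·Hᵀ + R = [653]
K = P̄·Hᵀ·S⁻¹ = [-171/653; -42/653; 96/653]
x' − x̄ = [9405/653, 2310/653, -5280/653] = K·y
y = (KᵀK)⁻¹·Kᵀ·(x' − x̄) = [-55]
z = y + H·x̄ = [-55] + [52] = [-3]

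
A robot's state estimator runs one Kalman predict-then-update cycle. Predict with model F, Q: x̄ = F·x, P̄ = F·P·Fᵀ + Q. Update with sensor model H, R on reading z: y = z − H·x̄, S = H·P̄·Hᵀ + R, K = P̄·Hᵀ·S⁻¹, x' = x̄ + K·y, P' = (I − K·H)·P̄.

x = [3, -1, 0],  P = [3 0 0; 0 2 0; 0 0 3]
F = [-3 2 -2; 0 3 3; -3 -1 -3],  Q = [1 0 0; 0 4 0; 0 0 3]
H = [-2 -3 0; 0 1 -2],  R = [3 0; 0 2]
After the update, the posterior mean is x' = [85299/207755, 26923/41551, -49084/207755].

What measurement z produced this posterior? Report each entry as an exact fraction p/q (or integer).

z = [-3, 1]

x̄ = F·x = [-11, -3, -8]
P̄ = F·P·Fᵀ + Q = [48 -6 41; -6 49 -33; 41 -33 59]
S = H·P̄·Hᵀ + R = [564 -169; -169 419]
K = P̄·Hᵀ·S⁻¹ = [-47554/207755 -62814/207755; -7426/41551 8409/41551; -18396/207755 -82291/207755]
x' − x̄ = [2370604/207755, 151576/41551, 1612956/207755] = K·y
y = (KᵀK)⁻¹·Kᵀ·(x' − x̄) = [-34, -12]
z = y + H·x̄ = [-34, -12] + [31, 13] = [-3, 1]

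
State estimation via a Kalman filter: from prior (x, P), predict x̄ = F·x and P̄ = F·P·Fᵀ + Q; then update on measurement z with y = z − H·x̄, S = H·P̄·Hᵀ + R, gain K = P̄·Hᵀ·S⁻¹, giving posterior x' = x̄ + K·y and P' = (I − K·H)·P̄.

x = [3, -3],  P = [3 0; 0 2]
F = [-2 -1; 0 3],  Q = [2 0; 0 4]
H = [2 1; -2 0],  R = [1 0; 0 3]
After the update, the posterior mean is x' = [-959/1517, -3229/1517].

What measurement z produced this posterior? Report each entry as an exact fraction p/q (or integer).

x̄ = F·x = [-3, -9]
P̄ = F·P·Fᵀ + Q = [16 -6; -6 22]
S = H·P̄·Hᵀ + R = [63 -52; -52 67]
K = P̄·Hᵀ·S⁻¹ = [78/1517 -664/1517; 1294/1517 1276/1517]
x' − x̄ = [3592/1517, 10424/1517] = K·y
y = (KᵀK)⁻¹·Kᵀ·(x' − x̄) = [12, -4]
z = y + H·x̄ = [12, -4] + [-15, 6] = [-3, 2]

z = [-3, 2]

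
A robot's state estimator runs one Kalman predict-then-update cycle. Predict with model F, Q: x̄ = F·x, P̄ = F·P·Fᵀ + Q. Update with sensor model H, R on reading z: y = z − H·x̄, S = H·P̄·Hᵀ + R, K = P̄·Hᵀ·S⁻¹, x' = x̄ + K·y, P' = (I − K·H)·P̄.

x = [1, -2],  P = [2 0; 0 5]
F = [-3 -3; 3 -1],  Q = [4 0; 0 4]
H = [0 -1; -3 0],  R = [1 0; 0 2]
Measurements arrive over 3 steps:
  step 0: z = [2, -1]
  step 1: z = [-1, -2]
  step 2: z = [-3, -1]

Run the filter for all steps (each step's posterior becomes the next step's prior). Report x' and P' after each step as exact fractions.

step 0: x̄ = F·x = [3, 5]
step 0: P̄ = F·P·Fᵀ + Q = [67 -3; -3 27]
step 0: y = z − H·x̄ = [7, 8]
step 0: S = H·P̄·Hᵀ + R = [28 -9; -9 605]
step 0: K = P̄·Hᵀ·S⁻¹ = [6/16859 -5601/16859; -16254/16859 9/16859]
step 0: x' = x̄ + K·y = [5811/16859, -29411/16859]
step 0: P' = (I − K·H)·P̄ = [3734/16859 -6/16859; -6/16859 16254/16859]
step 1: x̄ = F·x = [70800/16859, 46844/16859]
step 1: P̄ = F·P·Fᵀ + Q = [247220/16859 15192/16859; 15192/16859 117332/16859]
step 1: y = z − H·x̄ = [29985/16859, 178682/16859]
step 1: S = H·P̄·Hᵀ + R = [134191/16859 45576/16859; 45576/16859 2258698/16859]
step 1: K = P̄·Hᵀ·S⁻¹ = [-15192/8927569 -2931126/8927569; -7798220/8927569 -22788/8927569]
step 1: x' = x̄ + K·y = [6398772/8927569, 10694680/8927569]
step 1: P' = (I − K·H)·P̄ = [1954084/8927569 15192/8927569; 15192/8927569 7798220/8927569]
step 2: x̄ = F·x = [-51280356/8927569, 8501636/8927569]
step 2: P̄ = F·P·Fᵀ + Q = [123754468/8927569 5716752/8927569; 5716752/8927569 61004100/8927569]
step 2: y = z − H·x̄ = [-18281071/8927569, -162768637/8927569]
step 2: S = H·P̄·Hᵀ + R = [69931669/8927569 17150256/8927569; 17150256/8927569 1131645350/8927569]
step 2: K = P̄·Hᵀ·S⁻¹ = [-5716752/4415743903 -1448604078/4415743903; -3849921228/4415743903 -8575128/4415743903]
step 2: x' = x̄ + K·y = [1058619690/4415743903, 12244933928/4415743903]
step 2: P' = (I − K·H)·P̄ = [965736052/4415743903 5716752/4415743903; 5716752/4415743903 3849921228/4415743903]

step 0: x' = [5811/16859, -29411/16859], P' = [3734/16859 -6/16859; -6/16859 16254/16859]
step 1: x' = [6398772/8927569, 10694680/8927569], P' = [1954084/8927569 15192/8927569; 15192/8927569 7798220/8927569]
step 2: x' = [1058619690/4415743903, 12244933928/4415743903], P' = [965736052/4415743903 5716752/4415743903; 5716752/4415743903 3849921228/4415743903]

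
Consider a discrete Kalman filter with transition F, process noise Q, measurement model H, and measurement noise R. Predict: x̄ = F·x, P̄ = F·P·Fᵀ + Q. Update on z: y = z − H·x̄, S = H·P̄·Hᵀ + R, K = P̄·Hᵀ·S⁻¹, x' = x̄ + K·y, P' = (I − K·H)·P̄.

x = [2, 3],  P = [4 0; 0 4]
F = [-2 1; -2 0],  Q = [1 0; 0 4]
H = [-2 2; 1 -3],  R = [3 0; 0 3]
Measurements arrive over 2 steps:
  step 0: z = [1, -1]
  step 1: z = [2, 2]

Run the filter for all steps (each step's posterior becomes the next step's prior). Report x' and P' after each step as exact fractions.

step 0: x̄ = F·x = [-1, -4]
step 0: P̄ = F·P·Fᵀ + Q = [21 16; 16 20]
step 0: y = z − H·x̄ = [7, -12]
step 0: S = H·P̄·Hᵀ + R = [39 -34; -34 108]
step 0: K = P̄·Hᵀ·S⁻¹ = [-999/1528 -1393/3056; -79/382 -361/764]
step 0: x' = x̄ + K·y = [-163/1528, 85/382]
step 0: P' = (I − K·H)·P̄ = [6585/3056 897/764; 897/764 165/191]
step 1: x̄ = F·x = [333/764, 163/764]
step 1: P̄ = F·P·Fᵀ + Q = [4421/764 4791/764; 4791/764 9641/764]
step 1: y = z − H·x̄ = [467/191, 421/191]
step 1: S = H·P̄·Hᵀ + R = [5053/191 -7090/191; -7090/191 16184/191]
step 1: K = P̄·Hᵀ·S⁻¹ = [-19170/41243 -29477/82486; -9235/82486 -69589/164972]
step 1: x' = x̄ + K·y = [-245525/164972, -81675/82486]
step 1: P' = (I − K·H)·P̄ = [260961/164972 145941/164972; 145941/164972 29559/41243]

step 0: x' = [-163/1528, 85/382], P' = [6585/3056 897/764; 897/764 165/191]
step 1: x' = [-245525/164972, -81675/82486], P' = [260961/164972 145941/164972; 145941/164972 29559/41243]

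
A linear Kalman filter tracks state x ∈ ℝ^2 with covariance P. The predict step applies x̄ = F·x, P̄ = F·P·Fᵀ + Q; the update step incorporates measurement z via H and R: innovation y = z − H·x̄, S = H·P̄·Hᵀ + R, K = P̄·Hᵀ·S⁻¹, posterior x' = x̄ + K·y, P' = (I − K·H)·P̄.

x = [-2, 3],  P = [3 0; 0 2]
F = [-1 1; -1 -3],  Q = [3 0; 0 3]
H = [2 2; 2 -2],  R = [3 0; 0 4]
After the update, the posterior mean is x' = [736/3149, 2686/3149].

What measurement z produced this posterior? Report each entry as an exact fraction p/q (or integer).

x̄ = F·x = [5, -7]
P̄ = F·P·Fᵀ + Q = [8 -3; -3 24]
S = H·P̄·Hᵀ + R = [107 -64; -64 156]
K = P̄·Hᵀ·S⁻¹ = [742/3149 1497/6298; 774/3149 -1545/6298]
x' − x̄ = [-15009/3149, 24729/3149] = K·y
y = (KᵀK)⁻¹·Kᵀ·(x' − x̄) = [6, -26]
z = y + H·x̄ = [6, -26] + [-4, 24] = [2, -2]

z = [2, -2]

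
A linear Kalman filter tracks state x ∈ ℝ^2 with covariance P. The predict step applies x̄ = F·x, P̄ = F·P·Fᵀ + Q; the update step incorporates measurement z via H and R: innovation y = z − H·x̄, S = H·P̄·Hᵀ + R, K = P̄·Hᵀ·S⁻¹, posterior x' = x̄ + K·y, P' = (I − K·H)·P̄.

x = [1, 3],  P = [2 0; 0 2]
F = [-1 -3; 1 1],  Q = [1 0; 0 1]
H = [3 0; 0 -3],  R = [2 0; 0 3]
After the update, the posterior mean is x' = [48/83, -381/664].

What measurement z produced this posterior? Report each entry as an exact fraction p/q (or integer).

z = [2, 2]

x̄ = F·x = [-10, 4]
P̄ = F·P·Fᵀ + Q = [21 -8; -8 5]
S = H·P̄·Hᵀ + R = [191 72; 72 48]
K = P̄·Hᵀ·S⁻¹ = [27/83 1/83; -3/166 -379/1328]
x' − x̄ = [878/83, -3037/664] = K·y
y = (KᵀK)⁻¹·Kᵀ·(x' − x̄) = [32, 14]
z = y + H·x̄ = [32, 14] + [-30, -12] = [2, 2]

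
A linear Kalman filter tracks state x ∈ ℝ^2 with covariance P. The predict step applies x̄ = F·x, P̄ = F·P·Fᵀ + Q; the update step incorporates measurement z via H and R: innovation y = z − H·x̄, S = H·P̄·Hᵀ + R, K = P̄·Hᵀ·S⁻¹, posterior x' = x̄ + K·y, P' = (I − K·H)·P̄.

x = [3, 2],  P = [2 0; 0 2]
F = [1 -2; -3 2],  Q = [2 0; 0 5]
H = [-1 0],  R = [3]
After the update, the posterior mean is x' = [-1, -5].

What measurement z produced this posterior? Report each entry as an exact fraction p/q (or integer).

z = [1]

x̄ = F·x = [-1, -5]
P̄ = F·P·Fᵀ + Q = [12 -14; -14 31]
S = H·P̄·Hᵀ + R = [15]
K = P̄·Hᵀ·S⁻¹ = [-4/5; 14/15]
x' − x̄ = [0, 0] = K·y
y = (KᵀK)⁻¹·Kᵀ·(x' − x̄) = [0]
z = y + H·x̄ = [0] + [1] = [1]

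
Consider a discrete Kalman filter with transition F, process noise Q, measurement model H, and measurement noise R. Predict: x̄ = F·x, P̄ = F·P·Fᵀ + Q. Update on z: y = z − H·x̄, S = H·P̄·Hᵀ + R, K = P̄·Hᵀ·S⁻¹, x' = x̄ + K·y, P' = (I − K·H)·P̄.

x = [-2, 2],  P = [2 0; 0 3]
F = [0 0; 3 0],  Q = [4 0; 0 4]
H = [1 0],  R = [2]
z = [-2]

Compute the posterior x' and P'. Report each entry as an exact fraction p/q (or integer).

x' = [-4/3, -6]
P' = [4/3 0; 0 22]

x̄ = F·x = [0, -6]
P̄ = F·P·Fᵀ + Q = [4 0; 0 22]
y = z − H·x̄ = [-2]
S = H·P̄·Hᵀ + R = [6]
K = P̄·Hᵀ·S⁻¹ = [2/3; 0]
x' = x̄ + K·y = [-4/3, -6]
P' = (I − K·H)·P̄ = [4/3 0; 0 22]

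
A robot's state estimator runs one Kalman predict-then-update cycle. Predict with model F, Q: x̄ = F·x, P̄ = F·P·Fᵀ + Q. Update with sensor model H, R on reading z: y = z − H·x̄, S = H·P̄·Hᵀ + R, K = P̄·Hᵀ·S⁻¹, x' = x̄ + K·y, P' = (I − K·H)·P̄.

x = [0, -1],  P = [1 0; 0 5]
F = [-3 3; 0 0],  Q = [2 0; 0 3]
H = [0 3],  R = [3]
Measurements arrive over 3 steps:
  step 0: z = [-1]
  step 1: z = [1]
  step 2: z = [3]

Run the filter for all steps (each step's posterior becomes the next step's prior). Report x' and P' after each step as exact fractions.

step 0: x̄ = F·x = [-3, 0]
step 0: P̄ = F·P·Fᵀ + Q = [56 0; 0 3]
step 0: y = z − H·x̄ = [-1]
step 0: S = H·P̄·Hᵀ + R = [30]
step 0: K = P̄·Hᵀ·S⁻¹ = [0; 3/10]
step 0: x' = x̄ + K·y = [-3, -3/10]
step 0: P' = (I − K·H)·P̄ = [56 0; 0 3/10]
step 1: x̄ = F·x = [81/10, 0]
step 1: P̄ = F·P·Fᵀ + Q = [5087/10 0; 0 3]
step 1: y = z − H·x̄ = [1]
step 1: S = H·P̄·Hᵀ + R = [30]
step 1: K = P̄·Hᵀ·S⁻¹ = [0; 3/10]
step 1: x' = x̄ + K·y = [81/10, 3/10]
step 1: P' = (I − K·H)·P̄ = [5087/10 0; 0 3/10]
step 2: x̄ = F·x = [-117/5, 0]
step 2: P̄ = F·P·Fᵀ + Q = [4583 0; 0 3]
step 2: y = z − H·x̄ = [3]
step 2: S = H·P̄·Hᵀ + R = [30]
step 2: K = P̄·Hᵀ·S⁻¹ = [0; 3/10]
step 2: x' = x̄ + K·y = [-117/5, 9/10]
step 2: P' = (I − K·H)·P̄ = [4583 0; 0 3/10]

step 0: x' = [-3, -3/10], P' = [56 0; 0 3/10]
step 1: x' = [81/10, 3/10], P' = [5087/10 0; 0 3/10]
step 2: x' = [-117/5, 9/10], P' = [4583 0; 0 3/10]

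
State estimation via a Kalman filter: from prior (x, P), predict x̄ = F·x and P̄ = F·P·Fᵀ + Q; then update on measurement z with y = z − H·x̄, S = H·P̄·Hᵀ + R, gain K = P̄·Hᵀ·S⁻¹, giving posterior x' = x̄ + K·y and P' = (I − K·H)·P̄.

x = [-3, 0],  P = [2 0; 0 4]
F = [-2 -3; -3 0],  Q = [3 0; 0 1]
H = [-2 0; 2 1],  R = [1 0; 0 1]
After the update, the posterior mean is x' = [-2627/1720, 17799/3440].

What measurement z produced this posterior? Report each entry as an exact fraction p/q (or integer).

z = [3, 2]

x̄ = F·x = [6, 9]
P̄ = F·P·Fᵀ + Q = [47 12; 12 19]
S = H·P̄·Hᵀ + R = [189 -212; -212 256]
K = P̄·Hᵀ·S⁻¹ = [-199/430 53/1720; 743/860 3039/3440]
x' − x̄ = [-12947/1720, -13161/3440] = K·y
y = (KᵀK)⁻¹·Kᵀ·(x' − x̄) = [15, -19]
z = y + H·x̄ = [15, -19] + [-12, 21] = [3, 2]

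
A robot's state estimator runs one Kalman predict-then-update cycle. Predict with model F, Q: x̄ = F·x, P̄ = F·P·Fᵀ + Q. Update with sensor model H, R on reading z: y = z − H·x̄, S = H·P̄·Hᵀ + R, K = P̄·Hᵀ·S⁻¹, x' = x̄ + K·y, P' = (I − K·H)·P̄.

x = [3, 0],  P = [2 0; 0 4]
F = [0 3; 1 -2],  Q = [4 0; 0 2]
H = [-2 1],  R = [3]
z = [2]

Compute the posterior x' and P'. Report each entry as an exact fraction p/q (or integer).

x̄ = F·x = [0, 3]
P̄ = F·P·Fᵀ + Q = [40 -24; -24 20]
y = z − H·x̄ = [-1]
S = H·P̄·Hᵀ + R = [279]
K = P̄·Hᵀ·S⁻¹ = [-104/279; 68/279]
x' = x̄ + K·y = [104/279, 769/279]
P' = (I − K·H)·P̄ = [344/279 376/279; 376/279 956/279]

x' = [104/279, 769/279]
P' = [344/279 376/279; 376/279 956/279]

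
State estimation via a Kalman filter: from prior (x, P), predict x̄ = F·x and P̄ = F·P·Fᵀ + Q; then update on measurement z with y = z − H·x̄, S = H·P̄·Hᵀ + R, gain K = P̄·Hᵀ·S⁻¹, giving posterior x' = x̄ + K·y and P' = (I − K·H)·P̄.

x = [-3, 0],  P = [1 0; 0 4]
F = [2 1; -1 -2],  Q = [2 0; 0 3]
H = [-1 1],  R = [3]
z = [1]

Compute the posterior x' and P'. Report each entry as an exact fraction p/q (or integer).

x' = [-158/53, -81/53]
P' = [130/53 70/53; 70/53 160/53]

x̄ = F·x = [-6, 3]
P̄ = F·P·Fᵀ + Q = [10 -10; -10 20]
y = z − H·x̄ = [-8]
S = H·P̄·Hᵀ + R = [53]
K = P̄·Hᵀ·S⁻¹ = [-20/53; 30/53]
x' = x̄ + K·y = [-158/53, -81/53]
P' = (I − K·H)·P̄ = [130/53 70/53; 70/53 160/53]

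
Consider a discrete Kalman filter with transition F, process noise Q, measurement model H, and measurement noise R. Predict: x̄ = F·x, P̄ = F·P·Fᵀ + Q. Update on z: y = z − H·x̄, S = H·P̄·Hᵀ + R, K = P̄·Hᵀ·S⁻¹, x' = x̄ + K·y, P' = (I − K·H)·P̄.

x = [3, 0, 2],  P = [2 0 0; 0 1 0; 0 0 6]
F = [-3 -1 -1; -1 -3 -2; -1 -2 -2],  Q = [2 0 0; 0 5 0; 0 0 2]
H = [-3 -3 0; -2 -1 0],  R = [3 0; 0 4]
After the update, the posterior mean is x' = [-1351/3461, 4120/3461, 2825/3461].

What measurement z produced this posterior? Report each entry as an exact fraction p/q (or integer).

z = [-2, -2]

x̄ = F·x = [-11, -7, -7]
P̄ = F·P·Fᵀ + Q = [27 21 20; 21 40 32; 20 32 32]
S = H·P̄·Hᵀ + R = [984 471; 471 236]
K = P̄·Hᵀ·S⁻¹ = [447/3461 -1992/3461; -1522/3461 1835/3461; -968/3461 876/3461]
x' − x̄ = [36720/3461, 28347/3461, 27052/3461] = K·y
y = (KᵀK)⁻¹·Kᵀ·(x' − x̄) = [-56, -31]
z = y + H·x̄ = [-56, -31] + [54, 29] = [-2, -2]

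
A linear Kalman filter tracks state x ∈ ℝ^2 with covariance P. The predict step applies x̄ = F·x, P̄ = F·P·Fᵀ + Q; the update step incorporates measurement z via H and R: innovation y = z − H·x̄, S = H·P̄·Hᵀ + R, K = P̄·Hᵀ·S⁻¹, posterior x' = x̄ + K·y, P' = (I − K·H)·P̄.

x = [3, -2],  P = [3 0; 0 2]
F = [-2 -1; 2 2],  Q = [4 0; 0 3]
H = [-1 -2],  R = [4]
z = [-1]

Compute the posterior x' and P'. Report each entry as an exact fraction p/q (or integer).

x̄ = F·x = [-4, 2]
P̄ = F·P·Fᵀ + Q = [18 -16; -16 23]
y = z − H·x̄ = [-1]
S = H·P̄·Hᵀ + R = [50]
K = P̄·Hᵀ·S⁻¹ = [7/25; -3/5]
x' = x̄ + K·y = [-107/25, 13/5]
P' = (I − K·H)·P̄ = [352/25 -38/5; -38/5 5]

x' = [-107/25, 13/5]
P' = [352/25 -38/5; -38/5 5]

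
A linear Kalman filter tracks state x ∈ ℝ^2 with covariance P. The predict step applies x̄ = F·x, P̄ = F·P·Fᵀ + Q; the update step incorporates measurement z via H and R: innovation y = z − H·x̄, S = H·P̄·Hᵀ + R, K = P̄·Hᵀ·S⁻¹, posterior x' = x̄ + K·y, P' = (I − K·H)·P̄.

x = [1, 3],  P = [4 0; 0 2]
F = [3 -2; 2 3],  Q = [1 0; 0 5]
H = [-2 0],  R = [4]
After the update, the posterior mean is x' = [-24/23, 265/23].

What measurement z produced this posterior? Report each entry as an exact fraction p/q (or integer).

x̄ = F·x = [-3, 11]
P̄ = F·P·Fᵀ + Q = [45 12; 12 39]
S = H·P̄·Hᵀ + R = [184]
K = P̄·Hᵀ·S⁻¹ = [-45/92; -3/23]
x' − x̄ = [45/23, 12/23] = K·y
y = (KᵀK)⁻¹·Kᵀ·(x' − x̄) = [-4]
z = y + H·x̄ = [-4] + [6] = [2]

z = [2]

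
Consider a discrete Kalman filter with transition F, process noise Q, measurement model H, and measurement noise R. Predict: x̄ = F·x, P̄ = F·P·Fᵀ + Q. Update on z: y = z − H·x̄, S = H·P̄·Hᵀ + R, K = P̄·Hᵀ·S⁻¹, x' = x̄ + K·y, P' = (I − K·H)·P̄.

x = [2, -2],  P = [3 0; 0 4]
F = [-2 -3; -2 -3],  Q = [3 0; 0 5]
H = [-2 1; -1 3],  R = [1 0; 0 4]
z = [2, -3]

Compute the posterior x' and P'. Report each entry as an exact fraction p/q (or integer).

x̄ = F·x = [2, 2]
P̄ = F·P·Fᵀ + Q = [51 48; 48 53]
y = z − H·x̄ = [4, -7]
S = H·P̄·Hᵀ + R = [66 -75; -75 244]
K = P̄·Hᵀ·S⁻¹ = [-2067/3493 696/3493; -2167/10479 1367/3493]
x' = x̄ + K·y = [-6154/3493, -16417/10479]
P' = (I − K·H)·P̄ = [1797/3493 1527/3493; 1527/3493 6995/10479]

x' = [-6154/3493, -16417/10479]
P' = [1797/3493 1527/3493; 1527/3493 6995/10479]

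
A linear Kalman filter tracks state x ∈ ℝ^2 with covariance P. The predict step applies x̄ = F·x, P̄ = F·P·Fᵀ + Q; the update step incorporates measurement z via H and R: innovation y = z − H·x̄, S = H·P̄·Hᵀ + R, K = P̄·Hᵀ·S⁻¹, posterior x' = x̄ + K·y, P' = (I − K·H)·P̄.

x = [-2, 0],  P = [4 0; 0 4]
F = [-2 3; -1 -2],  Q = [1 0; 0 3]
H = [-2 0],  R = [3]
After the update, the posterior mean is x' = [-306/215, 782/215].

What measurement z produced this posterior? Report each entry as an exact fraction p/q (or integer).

z = [3]

x̄ = F·x = [4, 2]
P̄ = F·P·Fᵀ + Q = [53 -16; -16 23]
S = H·P̄·Hᵀ + R = [215]
K = P̄·Hᵀ·S⁻¹ = [-106/215; 32/215]
x' − x̄ = [-1166/215, 352/215] = K·y
y = (KᵀK)⁻¹·Kᵀ·(x' − x̄) = [11]
z = y + H·x̄ = [11] + [-8] = [3]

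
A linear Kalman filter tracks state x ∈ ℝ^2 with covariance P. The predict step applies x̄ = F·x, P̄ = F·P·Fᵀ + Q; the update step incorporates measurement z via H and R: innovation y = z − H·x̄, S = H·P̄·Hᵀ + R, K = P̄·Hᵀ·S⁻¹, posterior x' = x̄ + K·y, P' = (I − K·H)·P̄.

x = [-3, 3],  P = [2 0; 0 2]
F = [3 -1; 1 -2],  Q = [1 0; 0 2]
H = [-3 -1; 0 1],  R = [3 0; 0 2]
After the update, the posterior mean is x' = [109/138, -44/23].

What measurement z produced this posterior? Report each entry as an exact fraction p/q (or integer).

x̄ = F·x = [-12, -9]
P̄ = F·P·Fᵀ + Q = [21 10; 10 12]
S = H·P̄·Hᵀ + R = [264 -42; -42 14]
K = P̄·Hᵀ·S⁻¹ = [-43/138 -71/322; -1/23 117/161]
x' − x̄ = [1765/138, 163/23] = K·y
y = (KᵀK)⁻¹·Kᵀ·(x' − x̄) = [-46, 7]
z = y + H·x̄ = [-46, 7] + [45, -9] = [-1, -2]

z = [-1, -2]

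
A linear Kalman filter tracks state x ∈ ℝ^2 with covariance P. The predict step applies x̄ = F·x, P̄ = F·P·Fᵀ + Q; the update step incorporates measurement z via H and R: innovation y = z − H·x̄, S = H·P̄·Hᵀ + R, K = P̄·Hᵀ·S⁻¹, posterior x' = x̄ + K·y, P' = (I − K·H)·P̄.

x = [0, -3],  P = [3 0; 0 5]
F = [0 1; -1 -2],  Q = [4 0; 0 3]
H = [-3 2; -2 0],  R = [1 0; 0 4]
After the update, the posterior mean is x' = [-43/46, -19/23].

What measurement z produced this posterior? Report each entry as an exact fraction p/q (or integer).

x̄ = F·x = [-3, 6]
P̄ = F·P·Fᵀ + Q = [9 -10; -10 26]
S = H·P̄·Hᵀ + R = [306 94; 94 40]
K = P̄·Hᵀ·S⁻¹ = [-47/851 -545/1702; 350/851 -397/851]
x' − x̄ = [95/46, -157/23] = K·y
y = (KᵀK)⁻¹·Kᵀ·(x' − x̄) = [-20, -3]
z = y + H·x̄ = [-20, -3] + [21, 6] = [1, 3]

z = [1, 3]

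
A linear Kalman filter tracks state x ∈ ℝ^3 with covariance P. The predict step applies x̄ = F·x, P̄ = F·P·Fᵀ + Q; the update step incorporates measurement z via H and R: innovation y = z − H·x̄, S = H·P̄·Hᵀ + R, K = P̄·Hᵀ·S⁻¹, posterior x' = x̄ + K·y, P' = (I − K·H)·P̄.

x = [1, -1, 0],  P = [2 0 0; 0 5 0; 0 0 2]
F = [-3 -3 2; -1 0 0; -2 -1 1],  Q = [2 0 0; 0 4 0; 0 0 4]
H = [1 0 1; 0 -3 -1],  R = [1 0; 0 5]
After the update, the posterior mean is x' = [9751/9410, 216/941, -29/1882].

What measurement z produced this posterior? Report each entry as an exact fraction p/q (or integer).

x̄ = F·x = [0, -1, -1]
P̄ = F·P·Fᵀ + Q = [73 6 31; 6 6 4; 31 4 19]
S = H·P̄·Hᵀ + R = [155 -80; -80 102]
K = P̄·Hᵀ·S⁻¹ = [3344/4705 145/1882; -74/941 -261/941; 262/941 -161/1882]
x' − x̄ = [9751/9410, 1157/941, 1853/1882] = K·y
y = (KᵀK)⁻¹·Kᵀ·(x' − x̄) = [2, -5]
z = y + H·x̄ = [2, -5] + [-1, 4] = [1, -1]

z = [1, -1]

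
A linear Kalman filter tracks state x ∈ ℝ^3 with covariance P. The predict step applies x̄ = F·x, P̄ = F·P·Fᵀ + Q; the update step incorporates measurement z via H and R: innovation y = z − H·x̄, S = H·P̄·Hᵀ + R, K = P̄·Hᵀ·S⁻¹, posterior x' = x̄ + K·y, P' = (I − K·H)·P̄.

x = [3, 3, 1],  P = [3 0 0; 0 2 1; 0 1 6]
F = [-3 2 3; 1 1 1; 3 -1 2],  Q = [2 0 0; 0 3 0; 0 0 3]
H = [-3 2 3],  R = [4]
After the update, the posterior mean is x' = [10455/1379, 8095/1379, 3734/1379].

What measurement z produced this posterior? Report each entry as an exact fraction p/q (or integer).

z = [-3]

x̄ = F·x = [0, 7, 8]
P̄ = F·P·Fᵀ + Q = [103 18 6; 18 16 20; 6 20 52]
S = H·P̄·Hᵀ + R = [1379]
K = P̄·Hᵀ·S⁻¹ = [-255/1379; 38/1379; 178/1379]
x' − x̄ = [10455/1379, -1558/1379, -7298/1379] = K·y
y = (KᵀK)⁻¹·Kᵀ·(x' − x̄) = [-41]
z = y + H·x̄ = [-41] + [38] = [-3]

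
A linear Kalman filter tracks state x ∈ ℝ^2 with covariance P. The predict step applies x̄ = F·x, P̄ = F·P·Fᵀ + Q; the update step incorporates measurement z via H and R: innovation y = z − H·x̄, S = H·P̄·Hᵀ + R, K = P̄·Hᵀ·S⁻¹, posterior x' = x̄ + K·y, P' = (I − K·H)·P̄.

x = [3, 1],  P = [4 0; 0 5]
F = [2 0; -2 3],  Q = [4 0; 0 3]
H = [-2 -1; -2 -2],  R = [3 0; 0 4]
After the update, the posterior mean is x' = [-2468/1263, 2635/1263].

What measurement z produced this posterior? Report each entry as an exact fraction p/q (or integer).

x̄ = F·x = [6, -3]
P̄ = F·P·Fᵀ + Q = [20 -16; -16 64]
S = H·P̄·Hᵀ + R = [83 112; 112 212]
K = P̄·Hᵀ·S⁻¹ = [-1048/1263 506/1263; 992/1263 -1096/1263]
x' − x̄ = [-10046/1263, 6424/1263] = K·y
y = (KᵀK)⁻¹·Kᵀ·(x' − x̄) = [12, 5]
z = y + H·x̄ = [12, 5] + [-9, -6] = [3, -1]

z = [3, -1]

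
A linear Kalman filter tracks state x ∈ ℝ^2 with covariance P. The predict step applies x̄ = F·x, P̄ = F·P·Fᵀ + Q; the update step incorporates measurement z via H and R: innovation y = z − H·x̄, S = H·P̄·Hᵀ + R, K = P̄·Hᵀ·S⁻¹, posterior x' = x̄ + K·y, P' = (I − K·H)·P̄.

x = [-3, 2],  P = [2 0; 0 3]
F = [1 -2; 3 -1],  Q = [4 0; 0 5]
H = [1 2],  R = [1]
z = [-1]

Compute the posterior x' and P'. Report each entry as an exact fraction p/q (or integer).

x' = [-7/57, -89/171]
P' = [146/19 -212/57; -212/57 350/171]

x̄ = F·x = [-7, -11]
P̄ = F·P·Fᵀ + Q = [18 12; 12 26]
y = z − H·x̄ = [28]
S = H·P̄·Hᵀ + R = [171]
K = P̄·Hᵀ·S⁻¹ = [14/57; 64/171]
x' = x̄ + K·y = [-7/57, -89/171]
P' = (I − K·H)·P̄ = [146/19 -212/57; -212/57 350/171]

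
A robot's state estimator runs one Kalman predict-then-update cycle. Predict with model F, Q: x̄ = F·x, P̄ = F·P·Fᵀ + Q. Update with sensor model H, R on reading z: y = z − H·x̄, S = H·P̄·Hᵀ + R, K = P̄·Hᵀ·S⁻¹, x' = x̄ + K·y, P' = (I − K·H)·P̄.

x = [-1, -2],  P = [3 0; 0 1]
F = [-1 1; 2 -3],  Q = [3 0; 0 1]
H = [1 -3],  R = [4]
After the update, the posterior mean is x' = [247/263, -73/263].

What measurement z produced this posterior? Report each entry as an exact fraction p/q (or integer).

x̄ = F·x = [-1, 4]
P̄ = F·P·Fᵀ + Q = [7 -9; -9 22]
S = H·P̄·Hᵀ + R = [263]
K = P̄·Hᵀ·S⁻¹ = [34/263; -75/263]
x' − x̄ = [510/263, -1125/263] = K·y
y = (KᵀK)⁻¹·Kᵀ·(x' − x̄) = [15]
z = y + H·x̄ = [15] + [-13] = [2]

z = [2]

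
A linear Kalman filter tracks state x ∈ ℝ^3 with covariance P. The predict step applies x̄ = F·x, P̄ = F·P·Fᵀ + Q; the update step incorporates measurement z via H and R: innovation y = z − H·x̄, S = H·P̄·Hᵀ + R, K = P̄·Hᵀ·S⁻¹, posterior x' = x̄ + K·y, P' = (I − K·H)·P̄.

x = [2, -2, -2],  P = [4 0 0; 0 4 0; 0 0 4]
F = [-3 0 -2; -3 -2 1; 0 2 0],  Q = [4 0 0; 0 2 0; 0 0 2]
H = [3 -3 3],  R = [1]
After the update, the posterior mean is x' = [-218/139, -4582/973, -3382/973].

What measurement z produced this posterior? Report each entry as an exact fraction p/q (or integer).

z = [-1]

x̄ = F·x = [-2, -4, -4]
P̄ = F·P·Fᵀ + Q = [56 28 0; 28 58 -16; 0 -16 18]
S = H·P̄·Hᵀ + R = [973]
K = P̄·Hᵀ·S⁻¹ = [12/139; -138/973; 102/973]
x' − x̄ = [60/139, -690/973, 510/973] = K·y
y = (KᵀK)⁻¹·Kᵀ·(x' − x̄) = [5]
z = y + H·x̄ = [5] + [-6] = [-1]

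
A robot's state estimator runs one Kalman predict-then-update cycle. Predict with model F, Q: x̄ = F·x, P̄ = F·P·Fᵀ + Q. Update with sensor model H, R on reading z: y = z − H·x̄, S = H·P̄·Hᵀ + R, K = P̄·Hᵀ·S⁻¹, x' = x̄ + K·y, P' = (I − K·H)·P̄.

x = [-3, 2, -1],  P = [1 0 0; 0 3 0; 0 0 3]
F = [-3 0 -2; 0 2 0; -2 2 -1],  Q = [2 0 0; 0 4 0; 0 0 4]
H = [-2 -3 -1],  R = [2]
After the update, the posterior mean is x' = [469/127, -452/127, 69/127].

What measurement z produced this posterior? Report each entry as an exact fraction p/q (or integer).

x̄ = F·x = [11, 4, 11]
P̄ = F·P·Fᵀ + Q = [23 0 12; 0 16 12; 12 12 23]
S = H·P̄·Hᵀ + R = [381]
K = P̄·Hᵀ·S⁻¹ = [-58/381; -20/127; -83/381]
x' − x̄ = [-928/127, -960/127, -1328/127] = K·y
y = (KᵀK)⁻¹·Kᵀ·(x' − x̄) = [48]
z = y + H·x̄ = [48] + [-45] = [3]

z = [3]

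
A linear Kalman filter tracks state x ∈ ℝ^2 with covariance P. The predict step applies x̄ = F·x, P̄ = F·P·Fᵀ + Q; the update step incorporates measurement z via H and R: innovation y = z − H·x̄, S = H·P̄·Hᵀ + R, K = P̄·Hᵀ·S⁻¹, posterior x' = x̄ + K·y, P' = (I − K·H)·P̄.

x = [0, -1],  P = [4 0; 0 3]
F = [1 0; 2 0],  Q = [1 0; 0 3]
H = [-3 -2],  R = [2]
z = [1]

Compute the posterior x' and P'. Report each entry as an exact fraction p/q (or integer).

x̄ = F·x = [0, 0]
P̄ = F·P·Fᵀ + Q = [5 8; 8 19]
y = z − H·x̄ = [1]
S = H·P̄·Hᵀ + R = [219]
K = P̄·Hᵀ·S⁻¹ = [-31/219; -62/219]
x' = x̄ + K·y = [-31/219, -62/219]
P' = (I − K·H)·P̄ = [134/219 -170/219; -170/219 317/219]

x' = [-31/219, -62/219]
P' = [134/219 -170/219; -170/219 317/219]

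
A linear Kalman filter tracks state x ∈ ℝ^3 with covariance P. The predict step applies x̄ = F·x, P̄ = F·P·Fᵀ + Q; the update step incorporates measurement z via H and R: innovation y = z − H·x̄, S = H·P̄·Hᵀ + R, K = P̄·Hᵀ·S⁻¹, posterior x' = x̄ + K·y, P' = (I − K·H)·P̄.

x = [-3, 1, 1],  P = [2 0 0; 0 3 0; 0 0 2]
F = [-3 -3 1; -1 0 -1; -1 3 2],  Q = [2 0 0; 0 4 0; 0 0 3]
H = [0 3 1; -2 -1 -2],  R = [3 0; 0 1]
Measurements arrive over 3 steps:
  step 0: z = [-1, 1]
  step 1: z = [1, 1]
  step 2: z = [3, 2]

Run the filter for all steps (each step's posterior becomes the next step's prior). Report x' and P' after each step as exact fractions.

step 0: x̄ = F·x = [7, 2, 8]
step 0: P̄ = F·P·Fᵀ + Q = [49 4 -17; 4 8 -2; -17 -2 40]
step 0: y = z − H·x̄ = [-15, 33]
step 0: S = H·P̄·Hᵀ + R = [103 -80; -80 237]
step 0: K = P̄·Hᵀ·S⁻¹ = [-6625/18011 -7404/18011; 4254/18011 524/18011; 4538/18011 -1812/18011]
step 0: x' = x̄ + K·y = [-18880/18011, -10496/18011, 16222/18011]
step 0: P' = (I − K·H)·P̄ = [345942/18011 128946/18011 -406713/18011; 128946/18011 56788/18011 -157602/18011; -406713/18011 -157602/18011 486420/18011]
step 1: x̄ = F·x = [104350/18011, 2658/18011, 19836/18011]
step 1: P̄ = F·P·Fᵀ + Q = [9853930/18011 -347988/18011 4045695/18011; -347988/18011 90980/18011 -134217/18011; 4045695/18011 -134217/18011 1818699/18011]
step 1: y = z − H·x̄ = [-9799/18011, 269041/18011]
step 1: S = H·P̄·Hᵀ + R = [1886250/18011 -8974281/18011; -8974281/18011 77236247/18011]
step 1: K = P̄·Hᵀ·S⁻¹ = [-268593305/1205728933 -459748033/1205728933; 343361467/1205728933 53531111/1205728933; 98408285/1205728933 -169567614/1205728933]
step 1: x' = x̄ + K·y = [264210172/1205728933, 790755212/1205728933, -1258569991/1205728933]
step 1: P' = (I − K·H)·P̄ = [3706048909/1205728933 1068157991/1205728933 -4010253888/1205728933; 1068157991/1205728933 850003179/1205728933 -1519925136/1205728933; -4010253888/1205728933 -1519925136/1205728933 4855000263/1205728933]
step 2: x̄ = F·x = [-4423466143/1205728933, 994359819/1205728933, -409084518/1205728933]
step 2: P̄ = F·P·Fᵀ + Q = [100678844903/1205728933 -3112662747/1205728933 39400723320/1205728933; -3112662747/1205728933 5363457128/1205728933 -638396294/1205728933; 39400723320/1205728933 -638396294/1205728933 25786231345/1205728933]
step 2: y = z − H·x̄ = [1043191860/1205728933, -6259283637/1205728933]
step 2: S = H·P̄·Hᵀ + R = [73844154532/1205728933 -123319530174/1205728933; -123319530174/1205728933 812631041449/1205728933]
step 2: K = P̄·Hᵀ·S⁻¹ = [-8074227125535/37156233423424 -6946395575417/18578116711712; 5316490681691/18578116711712 427844489309/9289058355856; 2819396208931/37156233423424 -2752046231115/18578116711712]
step 2: x' = x̄ + K·y = [-35589835281989/18578116711712, 7739489383017/9289058355856, 9203066548593/18578116711712]
step 2: P' = (I − K·H)·P̄ = [111659603746087/37156233423424 16098105358813/18578116711712 -120811313529483/37156233423424; 16098105358813/18578116711712 6495084378639/9289058355856 -23021034226761/18578116711712; -120811313529483/37156233423424 -23021034226761/18578116711712 146584393987359/37156233423424]

step 0: x' = [-18880/18011, -10496/18011, 16222/18011], P' = [345942/18011 128946/18011 -406713/18011; 128946/18011 56788/18011 -157602/18011; -406713/18011 -157602/18011 486420/18011]
step 1: x' = [264210172/1205728933, 790755212/1205728933, -1258569991/1205728933], P' = [3706048909/1205728933 1068157991/1205728933 -4010253888/1205728933; 1068157991/1205728933 850003179/1205728933 -1519925136/1205728933; -4010253888/1205728933 -1519925136/1205728933 4855000263/1205728933]
step 2: x' = [-35589835281989/18578116711712, 7739489383017/9289058355856, 9203066548593/18578116711712], P' = [111659603746087/37156233423424 16098105358813/18578116711712 -120811313529483/37156233423424; 16098105358813/18578116711712 6495084378639/9289058355856 -23021034226761/18578116711712; -120811313529483/37156233423424 -23021034226761/18578116711712 146584393987359/37156233423424]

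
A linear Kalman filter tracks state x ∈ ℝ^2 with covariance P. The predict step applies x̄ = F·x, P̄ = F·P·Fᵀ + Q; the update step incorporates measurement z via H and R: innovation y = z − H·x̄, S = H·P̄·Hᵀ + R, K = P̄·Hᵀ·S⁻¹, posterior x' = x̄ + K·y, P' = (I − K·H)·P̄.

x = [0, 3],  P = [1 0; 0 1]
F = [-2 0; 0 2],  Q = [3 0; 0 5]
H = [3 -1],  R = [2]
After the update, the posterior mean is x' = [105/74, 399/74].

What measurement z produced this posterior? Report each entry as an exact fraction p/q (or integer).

x̄ = F·x = [0, 6]
P̄ = F·P·Fᵀ + Q = [7 0; 0 9]
S = H·P̄·Hᵀ + R = [74]
K = P̄·Hᵀ·S⁻¹ = [21/74; -9/74]
x' − x̄ = [105/74, -45/74] = K·y
y = (KᵀK)⁻¹·Kᵀ·(x' − x̄) = [5]
z = y + H·x̄ = [5] + [-6] = [-1]

z = [-1]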